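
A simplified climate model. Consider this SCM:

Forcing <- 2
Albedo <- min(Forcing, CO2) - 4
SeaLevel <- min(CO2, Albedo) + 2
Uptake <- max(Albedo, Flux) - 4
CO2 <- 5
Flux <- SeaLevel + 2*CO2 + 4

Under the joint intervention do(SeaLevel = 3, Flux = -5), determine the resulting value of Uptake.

The joint intervention fixes SeaLevel = 3, Flux = -5, removing each variable's own equation.
Albedo = min(Forcing, CO2) - 4  [with Forcing=2, CO2=5]  = -2
Uptake = max(Albedo, Flux) - 4  [with Albedo=-2, Flux=-5]  = -6

-6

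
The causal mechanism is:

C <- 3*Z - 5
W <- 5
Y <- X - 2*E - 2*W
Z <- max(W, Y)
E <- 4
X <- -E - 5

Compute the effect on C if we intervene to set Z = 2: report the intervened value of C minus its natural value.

-9

The intervention breaks the incoming arrows to Z: Z <- max(W, Y) no longer applies, and Z = 2.
C = 3*Z - 5  [with Z=2]  = 1
Without intervention: X = -E - 5  [with E=4]  = -9; Y = X - 2*E - 2*W  [with X=-9, E=4, W=5]  = -27; Z = max(W, Y)  [with W=5, Y=-27]  = 5; C = 3*Z - 5  [with Z=5]  = 10.
Change = 1 − 10 = -9.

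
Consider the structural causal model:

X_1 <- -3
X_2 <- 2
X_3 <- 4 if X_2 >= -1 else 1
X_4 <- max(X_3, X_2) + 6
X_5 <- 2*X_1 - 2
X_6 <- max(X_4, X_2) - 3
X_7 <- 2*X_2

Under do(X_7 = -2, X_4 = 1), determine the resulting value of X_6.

-1

Setting X_7 = -2, X_4 = 1 by intervention discards those variables' equations.
X_6 = max(X_4, X_2) - 3  [with X_4=1, X_2=2]  = -1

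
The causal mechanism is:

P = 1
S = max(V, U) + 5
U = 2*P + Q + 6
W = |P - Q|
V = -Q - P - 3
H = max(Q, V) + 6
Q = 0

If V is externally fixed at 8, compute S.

The intervention breaks the incoming arrows to V: V = -Q - P - 3 no longer applies, and V = 8.
U = 2*P + Q + 6  [with P=1, Q=0]  = 8
S = max(V, U) + 5  [with V=8, U=8]  = 13

13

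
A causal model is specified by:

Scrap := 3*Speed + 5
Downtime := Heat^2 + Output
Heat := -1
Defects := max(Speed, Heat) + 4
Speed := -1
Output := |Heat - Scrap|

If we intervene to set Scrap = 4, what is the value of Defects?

3

Under do(Scrap=4), the mechanism Scrap := 3*Speed + 5 is discarded; Scrap is fixed at 4.
Since Defects is not a descendant of the intervened variable, it is unaffected.
Defects = max(Speed, Heat) + 4  [with Speed=-1, Heat=-1]  = 3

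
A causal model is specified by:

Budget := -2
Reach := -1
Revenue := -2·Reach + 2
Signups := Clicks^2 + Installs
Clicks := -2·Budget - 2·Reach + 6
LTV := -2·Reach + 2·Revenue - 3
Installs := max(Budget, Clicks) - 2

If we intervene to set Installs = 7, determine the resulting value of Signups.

151

Intervening sets Installs = 7 and removes its equation (Installs := max(Budget, Clicks) - 2).
Clicks = -2·Budget - 2·Reach + 6  [with Budget=-2, Reach=-1]  = 12
Signups = Clicks^2 + Installs  [with Clicks=12, Installs=7]  = 151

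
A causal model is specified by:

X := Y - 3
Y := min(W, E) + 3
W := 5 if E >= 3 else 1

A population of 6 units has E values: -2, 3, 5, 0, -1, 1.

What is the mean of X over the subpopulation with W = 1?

-0.5

Conditioning on W=1 selects the 4 unit(s) with E ∈ {-2, 0, -1, 1}. Their X values: -2, 0, -1, 1. Mean = -0.5.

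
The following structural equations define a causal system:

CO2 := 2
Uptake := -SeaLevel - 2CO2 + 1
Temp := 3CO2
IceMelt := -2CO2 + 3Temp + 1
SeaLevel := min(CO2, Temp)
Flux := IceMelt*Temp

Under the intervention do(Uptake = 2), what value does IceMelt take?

15

do(Uptake=2) replaces the equation Uptake := -SeaLevel - 2CO2 + 1 with the constant Uptake = 2.
IceMelt is not downstream of the intervention, so its value is determined by the original equations.
Temp = 3CO2  [with CO2=2]  = 6
IceMelt = -2CO2 + 3Temp + 1  [with CO2=2, Temp=6]  = 15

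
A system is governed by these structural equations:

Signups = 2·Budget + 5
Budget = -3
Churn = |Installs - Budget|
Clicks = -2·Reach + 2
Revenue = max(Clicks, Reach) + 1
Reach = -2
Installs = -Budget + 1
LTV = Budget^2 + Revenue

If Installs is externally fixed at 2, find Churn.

Under do(Installs=2), the mechanism Installs = -Budget + 1 is discarded; Installs is fixed at 2.
Churn = |Installs - Budget|  [with Installs=2, Budget=-3]  = 5

5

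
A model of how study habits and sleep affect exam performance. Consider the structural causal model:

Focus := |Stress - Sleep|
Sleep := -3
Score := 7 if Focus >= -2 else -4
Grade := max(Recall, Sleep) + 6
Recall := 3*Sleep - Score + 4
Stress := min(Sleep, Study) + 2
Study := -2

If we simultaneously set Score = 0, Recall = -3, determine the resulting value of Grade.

3

Under do(Score = 0, Recall = -3), each intervened variable's structural equation is replaced by its fixed value.
Grade = max(Recall, Sleep) + 6  [with Recall=-3, Sleep=-3]  = 3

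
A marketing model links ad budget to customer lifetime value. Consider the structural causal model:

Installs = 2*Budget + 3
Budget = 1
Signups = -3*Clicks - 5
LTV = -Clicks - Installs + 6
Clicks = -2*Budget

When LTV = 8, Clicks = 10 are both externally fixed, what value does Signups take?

-35

Setting LTV = 8, Clicks = 10 by intervention discards those variables' equations.
Signups = -3*Clicks - 5  [with Clicks=10]  = -35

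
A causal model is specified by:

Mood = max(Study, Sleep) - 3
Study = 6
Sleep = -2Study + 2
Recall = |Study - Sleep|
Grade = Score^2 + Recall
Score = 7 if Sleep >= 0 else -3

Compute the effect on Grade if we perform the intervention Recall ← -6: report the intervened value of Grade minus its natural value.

The intervention breaks the incoming arrows to Recall: Recall = |Study - Sleep| no longer applies, and Recall = -6.
Sleep = -2Study + 2  [with Study=6]  = -10
Score = 7 if Sleep >= 0 else -3  [with Sleep=-10]  = -3
Grade = Score^2 + Recall  [with Score=-3, Recall=-6]  = 3
Without intervention: Sleep = -2Study + 2  [with Study=6]  = -10; Score = 7 if Sleep >= 0 else -3  [with Sleep=-10]  = -3; Recall = |Study - Sleep|  [with Study=6, Sleep=-10]  = 16; Grade = Score^2 + Recall  [with Score=-3, Recall=16]  = 25.
Change = 3 − 25 = -22.

-22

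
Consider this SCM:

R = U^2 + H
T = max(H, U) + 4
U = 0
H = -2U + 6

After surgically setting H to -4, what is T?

Under do(H=-4), the mechanism H = -2U + 6 is discarded; H is fixed at -4.
T = max(H, U) + 4  [with H=-4, U=0]  = 4

4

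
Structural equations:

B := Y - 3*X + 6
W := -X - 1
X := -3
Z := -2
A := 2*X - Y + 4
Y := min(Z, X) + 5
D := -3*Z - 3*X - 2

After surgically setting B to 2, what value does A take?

Under do(B=2), the mechanism B := Y - 3*X + 6 is discarded; B is fixed at 2.
Since A is not a descendant of the intervened variable, it is unaffected.
Y = min(Z, X) + 5  [with Z=-2, X=-3]  = 2
A = 2*X - Y + 4  [with X=-3, Y=2]  = -4

-4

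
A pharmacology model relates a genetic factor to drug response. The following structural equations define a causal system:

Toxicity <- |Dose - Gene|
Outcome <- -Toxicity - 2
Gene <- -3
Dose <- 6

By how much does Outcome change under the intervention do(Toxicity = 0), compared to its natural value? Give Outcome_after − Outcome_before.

9

The intervention breaks the incoming arrows to Toxicity: Toxicity <- |Dose - Gene| no longer applies, and Toxicity = 0.
Outcome = -Toxicity - 2  [with Toxicity=0]  = -2
Without intervention: Toxicity = |Dose - Gene|  [with Dose=6, Gene=-3]  = 9; Outcome = -Toxicity - 2  [with Toxicity=9]  = -11.
Change = -2 − (-11) = 9.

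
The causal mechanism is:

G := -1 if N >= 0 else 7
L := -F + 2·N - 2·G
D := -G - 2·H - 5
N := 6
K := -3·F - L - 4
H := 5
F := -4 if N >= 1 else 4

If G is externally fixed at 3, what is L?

do(G=3) replaces the equation G := -1 if N >= 0 else 7 with the constant G = 3.
F = -4 if N >= 1 else 4  [with N=6]  = -4
L = -F + 2·N - 2·G  [with F=-4, N=6, G=3]  = 10

10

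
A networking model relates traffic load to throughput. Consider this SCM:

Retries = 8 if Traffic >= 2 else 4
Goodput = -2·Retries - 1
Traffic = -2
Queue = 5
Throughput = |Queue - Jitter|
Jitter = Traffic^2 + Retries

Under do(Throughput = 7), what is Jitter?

The intervention breaks the incoming arrows to Throughput: Throughput = |Queue - Jitter| no longer applies, and Throughput = 7.
Since Jitter is not a descendant of the intervened variable, it is unaffected.
Retries = 8 if Traffic >= 2 else 4  [with Traffic=-2]  = 4
Jitter = Traffic^2 + Retries  [with Traffic=-2, Retries=4]  = 8

8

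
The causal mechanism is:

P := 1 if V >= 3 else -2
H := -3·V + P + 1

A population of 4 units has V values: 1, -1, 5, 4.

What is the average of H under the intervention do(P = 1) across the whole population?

do(P=1) breaks P's dependence on V. With P=1 fixed, H across the units is -1, 5, -13, -10, mean -4.75.

-4.75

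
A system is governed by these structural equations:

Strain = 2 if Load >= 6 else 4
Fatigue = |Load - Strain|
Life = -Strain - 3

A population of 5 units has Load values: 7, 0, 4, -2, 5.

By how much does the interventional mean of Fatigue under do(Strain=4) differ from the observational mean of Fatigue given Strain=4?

0.05

do(Strain=4) breaks Strain's dependence on Load. With Strain=4 fixed, Fatigue across the units is 3, 4, 0, 6, 1, mean 2.8.
Conditioning on Strain=4 selects the 4 unit(s) with Load ∈ {0, 4, -2, 5}. Their Fatigue values: 4, 0, 6, 1. Mean = 2.75.
Difference = 2.8 − 2.75 = 0.05.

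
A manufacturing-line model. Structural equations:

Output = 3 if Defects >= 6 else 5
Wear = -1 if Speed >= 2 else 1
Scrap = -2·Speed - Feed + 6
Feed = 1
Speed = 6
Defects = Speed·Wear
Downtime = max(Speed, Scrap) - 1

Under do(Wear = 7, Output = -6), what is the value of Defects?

Setting Wear = 7, Output = -6 by intervention discards those variables' equations.
Defects = Speed·Wear  [with Speed=6, Wear=7]  = 42

42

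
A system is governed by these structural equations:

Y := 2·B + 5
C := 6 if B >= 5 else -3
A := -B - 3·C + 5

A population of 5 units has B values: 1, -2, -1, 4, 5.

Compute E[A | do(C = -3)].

12.6

Under do(C=-3), C's equation is replaced by C=-3 for every unit. Per-unit A: 13, 16, 15, 10, 9. Mean = 12.6.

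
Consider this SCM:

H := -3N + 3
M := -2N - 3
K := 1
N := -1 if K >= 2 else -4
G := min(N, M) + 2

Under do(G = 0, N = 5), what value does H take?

-12

The joint intervention fixes G = 0, N = 5, removing each variable's own equation.
H = -3N + 3  [with N=5]  = -12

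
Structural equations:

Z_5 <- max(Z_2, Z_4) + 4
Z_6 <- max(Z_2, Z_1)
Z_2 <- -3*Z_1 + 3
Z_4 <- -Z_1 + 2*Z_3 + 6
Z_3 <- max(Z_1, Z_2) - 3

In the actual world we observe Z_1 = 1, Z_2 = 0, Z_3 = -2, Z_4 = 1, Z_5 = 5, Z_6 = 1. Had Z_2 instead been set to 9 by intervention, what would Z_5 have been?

21

do(Z_2=9) replaces the equation Z_2 <- -3*Z_1 + 3 with the constant Z_2 = 9.
Z_3 = max(Z_1, Z_2) - 3  [with Z_1=1, Z_2=9]  = 6
Z_4 = -Z_1 + 2*Z_3 + 6  [with Z_1=1, Z_3=6]  = 17
Z_5 = max(Z_2, Z_4) + 4  [with Z_2=9, Z_4=17]  = 21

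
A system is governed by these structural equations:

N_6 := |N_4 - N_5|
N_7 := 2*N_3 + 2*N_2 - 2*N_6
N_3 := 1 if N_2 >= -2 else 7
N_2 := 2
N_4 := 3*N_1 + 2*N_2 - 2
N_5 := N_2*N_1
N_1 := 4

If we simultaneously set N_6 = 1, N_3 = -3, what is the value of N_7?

Under do(N_6 = 1, N_3 = -3), each intervened variable's structural equation is replaced by its fixed value.
N_7 = 2*N_3 + 2*N_2 - 2*N_6  [with N_3=-3, N_2=2, N_6=1]  = -4

-4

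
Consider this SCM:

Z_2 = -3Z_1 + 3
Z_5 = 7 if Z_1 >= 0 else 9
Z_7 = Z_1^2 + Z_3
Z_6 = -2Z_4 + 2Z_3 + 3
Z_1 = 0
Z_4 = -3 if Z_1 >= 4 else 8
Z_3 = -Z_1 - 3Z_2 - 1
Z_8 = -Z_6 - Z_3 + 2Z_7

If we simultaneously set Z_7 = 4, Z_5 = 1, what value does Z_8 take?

51

Under do(Z_7 = 4, Z_5 = 1), each intervened variable's structural equation is replaced by its fixed value.
Z_2 = -3Z_1 + 3  [with Z_1=0]  = 3
Z_3 = -Z_1 - 3Z_2 - 1  [with Z_1=0, Z_2=3]  = -10
Z_4 = -3 if Z_1 >= 4 else 8  [with Z_1=0]  = 8
Z_6 = -2Z_4 + 2Z_3 + 3  [with Z_4=8, Z_3=-10]  = -33
Z_8 = -Z_6 - Z_3 + 2Z_7  [with Z_6=-33, Z_3=-10, Z_7=4]  = 51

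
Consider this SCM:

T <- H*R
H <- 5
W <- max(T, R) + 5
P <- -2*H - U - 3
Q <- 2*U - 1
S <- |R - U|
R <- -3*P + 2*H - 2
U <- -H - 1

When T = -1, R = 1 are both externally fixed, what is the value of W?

Under do(T = -1, R = 1), each intervened variable's structural equation is replaced by its fixed value.
W = max(T, R) + 5  [with T=-1, R=1]  = 6

6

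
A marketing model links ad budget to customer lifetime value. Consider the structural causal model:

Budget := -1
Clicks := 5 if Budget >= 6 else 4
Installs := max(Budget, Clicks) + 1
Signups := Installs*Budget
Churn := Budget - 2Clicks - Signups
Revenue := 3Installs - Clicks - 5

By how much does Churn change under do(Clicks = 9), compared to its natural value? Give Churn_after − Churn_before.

do(Clicks=9) replaces the equation Clicks := 5 if Budget >= 6 else 4 with the constant Clicks = 9.
Installs = max(Budget, Clicks) + 1  [with Budget=-1, Clicks=9]  = 10
Signups = Installs*Budget  [with Installs=10, Budget=-1]  = -10
Churn = Budget - 2Clicks - Signups  [with Budget=-1, Clicks=9, Signups=-10]  = -9
Without intervention: Clicks = 5 if Budget >= 6 else 4  [with Budget=-1]  = 4; Installs = max(Budget, Clicks) + 1  [with Budget=-1, Clicks=4]  = 5; Signups = Installs*Budget  [with Installs=5, Budget=-1]  = -5; Churn = Budget - 2Clicks - Signups  [with Budget=-1, Clicks=4, Signups=-5]  = -4.
Change = -9 − (-4) = -5.

-5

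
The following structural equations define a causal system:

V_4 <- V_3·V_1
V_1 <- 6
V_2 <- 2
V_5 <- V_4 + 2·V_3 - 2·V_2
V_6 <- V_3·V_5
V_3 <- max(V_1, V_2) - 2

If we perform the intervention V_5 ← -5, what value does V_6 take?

-20

The intervention breaks the incoming arrows to V_5: V_5 <- V_4 + 2·V_3 - 2·V_2 no longer applies, and V_5 = -5.
V_3 = max(V_1, V_2) - 2  [with V_1=6, V_2=2]  = 4
V_6 = V_3·V_5  [with V_3=4, V_5=-5]  = -20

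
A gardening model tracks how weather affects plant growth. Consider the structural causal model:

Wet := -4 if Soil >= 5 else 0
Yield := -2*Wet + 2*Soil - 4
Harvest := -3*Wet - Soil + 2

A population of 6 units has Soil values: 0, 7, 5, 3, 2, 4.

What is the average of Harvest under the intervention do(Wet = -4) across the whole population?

The intervention sets Wet=-4 in all 6 units regardless of Soil. Recomputing Harvest per unit gives 14, 7, 9, 11, 12, 10; average 10.5.

10.5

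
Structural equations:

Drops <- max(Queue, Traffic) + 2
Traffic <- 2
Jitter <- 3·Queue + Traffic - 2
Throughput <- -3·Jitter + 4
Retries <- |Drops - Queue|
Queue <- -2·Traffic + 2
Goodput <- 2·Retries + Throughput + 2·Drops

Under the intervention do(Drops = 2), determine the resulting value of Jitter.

-6

do(Drops=2) replaces the equation Drops <- max(Queue, Traffic) + 2 with the constant Drops = 2.
Jitter is not downstream of the intervention, so its value is determined by the original equations.
Queue = -2·Traffic + 2  [with Traffic=2]  = -2
Jitter = 3·Queue + Traffic - 2  [with Queue=-2, Traffic=2]  = -6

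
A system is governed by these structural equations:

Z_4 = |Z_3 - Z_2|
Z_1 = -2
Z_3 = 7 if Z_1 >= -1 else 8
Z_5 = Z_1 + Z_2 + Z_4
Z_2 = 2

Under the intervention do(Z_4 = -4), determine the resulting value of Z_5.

Intervening sets Z_4 = -4 and removes its equation (Z_4 = |Z_3 - Z_2|).
Z_5 = Z_1 + Z_2 + Z_4  [with Z_1=-2, Z_2=2, Z_4=-4]  = -4

-4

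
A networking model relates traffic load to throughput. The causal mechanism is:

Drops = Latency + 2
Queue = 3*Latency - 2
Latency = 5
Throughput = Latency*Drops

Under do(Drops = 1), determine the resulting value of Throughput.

The intervention breaks the incoming arrows to Drops: Drops = Latency + 2 no longer applies, and Drops = 1.
Throughput = Latency*Drops  [with Latency=5, Drops=1]  = 5

5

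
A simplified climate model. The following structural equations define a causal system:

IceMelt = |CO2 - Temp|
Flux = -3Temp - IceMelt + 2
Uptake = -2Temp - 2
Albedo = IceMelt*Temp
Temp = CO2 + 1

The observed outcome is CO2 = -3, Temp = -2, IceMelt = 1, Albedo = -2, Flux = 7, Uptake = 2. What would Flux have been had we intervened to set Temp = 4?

do(Temp=4) replaces the equation Temp = CO2 + 1 with the constant Temp = 4.
IceMelt = |CO2 - Temp|  [with CO2=-3, Temp=4]  = 7
Flux = -3Temp - IceMelt + 2  [with Temp=4, IceMelt=7]  = -17

-17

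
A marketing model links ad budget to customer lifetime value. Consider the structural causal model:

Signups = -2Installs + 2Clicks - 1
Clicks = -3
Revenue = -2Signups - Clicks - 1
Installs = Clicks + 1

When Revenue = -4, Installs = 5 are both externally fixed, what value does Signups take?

-17

Setting Revenue = -4, Installs = 5 by intervention discards those variables' equations.
Signups = -2Installs + 2Clicks - 1  [with Installs=5, Clicks=-3]  = -17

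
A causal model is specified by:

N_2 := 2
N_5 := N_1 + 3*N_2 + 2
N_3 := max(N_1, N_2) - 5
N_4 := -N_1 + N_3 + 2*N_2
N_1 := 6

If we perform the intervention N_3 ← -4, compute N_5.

14

do(N_3=-4) replaces the equation N_3 := max(N_1, N_2) - 5 with the constant N_3 = -4.
N_5 is not downstream of the intervention, so its value is determined by the original equations.
N_5 = N_1 + 3*N_2 + 2  [with N_1=6, N_2=2]  = 14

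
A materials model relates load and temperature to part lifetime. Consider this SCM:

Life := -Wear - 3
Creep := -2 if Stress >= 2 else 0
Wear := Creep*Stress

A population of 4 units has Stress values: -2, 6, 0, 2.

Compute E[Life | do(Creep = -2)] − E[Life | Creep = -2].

Every unit gets Creep=-2 under the intervention. Life values become -7, 9, -3, 1; E[Life|do(Creep=-2)] = 0.
Conditioning on Creep=-2 selects the 2 unit(s) with Stress ∈ {6, 2}. Their Life values: 9, 1. Mean = 5.
Difference = 0 − 5 = -5.

-5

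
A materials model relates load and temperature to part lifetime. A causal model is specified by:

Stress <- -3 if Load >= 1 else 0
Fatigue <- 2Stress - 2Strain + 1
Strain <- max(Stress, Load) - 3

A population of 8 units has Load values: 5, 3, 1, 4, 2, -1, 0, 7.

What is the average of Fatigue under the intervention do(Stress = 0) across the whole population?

The intervention sets Stress=0 in all 8 units regardless of Load. Recomputing Fatigue per unit gives -3, 1, 5, -1, 3, 7, 7, -7; average 1.5.

1.5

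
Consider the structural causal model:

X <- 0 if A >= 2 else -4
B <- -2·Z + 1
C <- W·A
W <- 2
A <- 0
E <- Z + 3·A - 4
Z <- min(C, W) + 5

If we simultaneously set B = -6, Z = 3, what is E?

-1

Setting B = -6, Z = 3 by intervention discards those variables' equations.
E = Z + 3·A - 4  [with Z=3, A=0]  = -1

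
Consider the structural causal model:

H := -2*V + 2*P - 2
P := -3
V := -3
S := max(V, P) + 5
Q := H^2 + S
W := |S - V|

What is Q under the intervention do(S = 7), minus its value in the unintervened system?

Intervening sets S = 7 and removes its equation (S := max(V, P) + 5).
H = -2*V + 2*P - 2  [with V=-3, P=-3]  = -2
Q = H^2 + S  [with H=-2, S=7]  = 11
Without intervention: H = -2*V + 2*P - 2  [with V=-3, P=-3]  = -2; S = max(V, P) + 5  [with V=-3, P=-3]  = 2; Q = H^2 + S  [with H=-2, S=2]  = 6.
Change = 11 − 6 = 5.

5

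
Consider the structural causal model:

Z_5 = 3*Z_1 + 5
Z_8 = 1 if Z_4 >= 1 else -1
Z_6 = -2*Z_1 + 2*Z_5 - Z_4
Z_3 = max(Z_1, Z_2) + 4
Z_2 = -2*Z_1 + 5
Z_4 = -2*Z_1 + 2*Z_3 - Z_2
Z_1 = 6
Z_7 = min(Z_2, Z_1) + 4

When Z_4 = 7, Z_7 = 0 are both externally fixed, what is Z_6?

The joint intervention fixes Z_4 = 7, Z_7 = 0, removing each variable's own equation.
Z_5 = 3*Z_1 + 5  [with Z_1=6]  = 23
Z_6 = -2*Z_1 + 2*Z_5 - Z_4  [with Z_1=6, Z_5=23, Z_4=7]  = 27

27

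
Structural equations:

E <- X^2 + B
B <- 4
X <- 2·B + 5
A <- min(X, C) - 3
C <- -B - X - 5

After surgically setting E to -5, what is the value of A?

Intervening sets E = -5 and removes its equation (E <- X^2 + B).
No directed path runs from E to A, so A keeps its natural value.
X = 2·B + 5  [with B=4]  = 13
C = -B - X - 5  [with B=4, X=13]  = -22
A = min(X, C) - 3  [with X=13, C=-22]  = -25

-25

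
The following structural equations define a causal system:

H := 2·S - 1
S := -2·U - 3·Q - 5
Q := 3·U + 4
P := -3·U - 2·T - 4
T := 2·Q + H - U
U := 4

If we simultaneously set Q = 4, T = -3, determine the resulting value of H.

The joint intervention fixes Q = 4, T = -3, removing each variable's own equation.
S = -2·U - 3·Q - 5  [with U=4, Q=4]  = -25
H = 2·S - 1  [with S=-25]  = -51

-51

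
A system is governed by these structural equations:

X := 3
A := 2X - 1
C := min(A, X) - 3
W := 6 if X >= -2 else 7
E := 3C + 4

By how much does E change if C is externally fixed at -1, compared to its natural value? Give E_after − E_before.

do(C=-1) replaces the equation C := min(A, X) - 3 with the constant C = -1.
E = 3C + 4  [with C=-1]  = 1
Without intervention: A = 2X - 1  [with X=3]  = 5; C = min(A, X) - 3  [with A=5, X=3]  = 0; E = 3C + 4  [with C=0]  = 4.
Change = 1 − 4 = -3.

-3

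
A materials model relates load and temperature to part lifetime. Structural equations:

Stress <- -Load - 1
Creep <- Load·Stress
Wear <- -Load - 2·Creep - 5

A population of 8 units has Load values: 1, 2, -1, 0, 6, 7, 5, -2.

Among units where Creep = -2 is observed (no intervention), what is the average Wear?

-0.5

Conditioning on Creep=-2 selects the 2 unit(s) with Load ∈ {1, -2}. Their Wear values: -2, 1. Mean = -0.5.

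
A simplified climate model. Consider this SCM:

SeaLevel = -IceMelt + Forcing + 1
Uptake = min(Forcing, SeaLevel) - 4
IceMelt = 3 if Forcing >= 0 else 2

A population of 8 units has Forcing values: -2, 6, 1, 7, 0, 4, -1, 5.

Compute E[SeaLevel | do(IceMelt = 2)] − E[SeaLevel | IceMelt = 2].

The intervention sets IceMelt=2 in all 8 units regardless of Forcing. Recomputing SeaLevel per unit gives -3, 5, 0, 6, -1, 3, -2, 4; average 1.5.
E[SeaLevel|IceMelt=2] averages over only the 2 units with IceMelt=2 (Forcing = -2, -1): SeaLevel = -3, -2, mean -2.5.
Difference = 1.5 − (-2.5) = 4.

4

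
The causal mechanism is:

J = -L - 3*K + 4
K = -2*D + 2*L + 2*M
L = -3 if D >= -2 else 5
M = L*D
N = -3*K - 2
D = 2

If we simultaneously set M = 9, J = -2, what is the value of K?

8

Setting M = 9, J = -2 by intervention discards those variables' equations.
L = -3 if D >= -2 else 5  [with D=2]  = -3
K = -2*D + 2*L + 2*M  [with D=2, L=-3, M=9]  = 8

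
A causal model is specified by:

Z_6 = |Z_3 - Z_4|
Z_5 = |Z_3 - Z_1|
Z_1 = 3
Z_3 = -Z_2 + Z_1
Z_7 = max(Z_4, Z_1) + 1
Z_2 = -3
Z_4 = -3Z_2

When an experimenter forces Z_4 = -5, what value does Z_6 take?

11

Under do(Z_4=-5), the mechanism Z_4 = -3Z_2 is discarded; Z_4 is fixed at -5.
Z_3 = -Z_2 + Z_1  [with Z_2=-3, Z_1=3]  = 6
Z_6 = |Z_3 - Z_4|  [with Z_3=6, Z_4=-5]  = 11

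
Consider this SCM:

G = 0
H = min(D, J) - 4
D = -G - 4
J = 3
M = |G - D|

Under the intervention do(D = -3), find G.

Under do(D=-3), the mechanism D = -G - 4 is discarded; D is fixed at -3.
G is not downstream of the intervention, so its value is determined by the original equations.

0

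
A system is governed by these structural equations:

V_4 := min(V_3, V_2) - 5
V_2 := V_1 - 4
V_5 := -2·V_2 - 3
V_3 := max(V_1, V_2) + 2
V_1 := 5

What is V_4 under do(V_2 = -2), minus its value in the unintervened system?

Under do(V_2=-2), the mechanism V_2 := V_1 - 4 is discarded; V_2 is fixed at -2.
V_3 = max(V_1, V_2) + 2  [with V_1=5, V_2=-2]  = 7
V_4 = min(V_3, V_2) - 5  [with V_3=7, V_2=-2]  = -7
Without intervention: V_2 = V_1 - 4  [with V_1=5]  = 1; V_3 = max(V_1, V_2) + 2  [with V_1=5, V_2=1]  = 7; V_4 = min(V_3, V_2) - 5  [with V_3=7, V_2=1]  = -4.
Change = -7 − (-4) = -3.

-3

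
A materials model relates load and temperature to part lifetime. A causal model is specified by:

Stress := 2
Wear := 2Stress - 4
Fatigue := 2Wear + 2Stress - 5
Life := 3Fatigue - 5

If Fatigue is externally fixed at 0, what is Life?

-5

The intervention breaks the incoming arrows to Fatigue: Fatigue := 2Wear + 2Stress - 5 no longer applies, and Fatigue = 0.
Life = 3Fatigue - 5  [with Fatigue=0]  = -5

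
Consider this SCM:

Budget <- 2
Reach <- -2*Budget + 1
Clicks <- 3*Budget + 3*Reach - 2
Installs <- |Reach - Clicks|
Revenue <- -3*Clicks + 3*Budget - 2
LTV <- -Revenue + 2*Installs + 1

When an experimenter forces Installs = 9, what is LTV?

Under do(Installs=9), the mechanism Installs <- |Reach - Clicks| is discarded; Installs is fixed at 9.
Reach = -2*Budget + 1  [with Budget=2]  = -3
Clicks = 3*Budget + 3*Reach - 2  [with Budget=2, Reach=-3]  = -5
Revenue = -3*Clicks + 3*Budget - 2  [with Clicks=-5, Budget=2]  = 19
LTV = -Revenue + 2*Installs + 1  [with Revenue=19, Installs=9]  = 0

0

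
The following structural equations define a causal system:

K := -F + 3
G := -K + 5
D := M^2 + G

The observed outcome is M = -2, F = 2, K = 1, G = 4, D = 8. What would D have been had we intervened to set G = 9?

Intervening sets G = 9 and removes its equation (G := -K + 5).
D = M^2 + G  [with M=-2, G=9]  = 13

13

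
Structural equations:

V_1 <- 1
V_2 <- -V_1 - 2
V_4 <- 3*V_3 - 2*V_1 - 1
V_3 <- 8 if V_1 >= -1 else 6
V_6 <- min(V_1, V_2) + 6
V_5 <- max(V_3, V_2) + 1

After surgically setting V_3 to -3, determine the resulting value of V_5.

do(V_3=-3) replaces the equation V_3 <- 8 if V_1 >= -1 else 6 with the constant V_3 = -3.
V_2 = -V_1 - 2  [with V_1=1]  = -3
V_5 = max(V_3, V_2) + 1  [with V_3=-3, V_2=-3]  = -2

-2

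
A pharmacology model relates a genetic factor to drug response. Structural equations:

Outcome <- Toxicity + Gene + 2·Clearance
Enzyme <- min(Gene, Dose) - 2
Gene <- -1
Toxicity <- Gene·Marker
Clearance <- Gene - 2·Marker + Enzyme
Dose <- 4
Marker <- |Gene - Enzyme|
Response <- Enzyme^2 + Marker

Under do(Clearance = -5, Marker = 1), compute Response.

Under do(Clearance = -5, Marker = 1), each intervened variable's structural equation is replaced by its fixed value.
Enzyme = min(Gene, Dose) - 2  [with Gene=-1, Dose=4]  = -3
Response = Enzyme^2 + Marker  [with Enzyme=-3, Marker=1]  = 10

10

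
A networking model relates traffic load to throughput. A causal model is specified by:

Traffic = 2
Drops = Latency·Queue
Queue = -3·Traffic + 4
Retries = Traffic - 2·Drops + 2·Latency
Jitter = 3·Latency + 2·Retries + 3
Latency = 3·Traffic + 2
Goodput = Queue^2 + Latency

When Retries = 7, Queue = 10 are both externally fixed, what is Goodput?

108

The joint intervention fixes Retries = 7, Queue = 10, removing each variable's own equation.
Latency = 3·Traffic + 2  [with Traffic=2]  = 8
Goodput = Queue^2 + Latency  [with Queue=10, Latency=8]  = 108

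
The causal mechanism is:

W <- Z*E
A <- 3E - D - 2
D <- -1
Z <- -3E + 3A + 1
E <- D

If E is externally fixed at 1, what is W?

do(E=1) replaces the equation E <- D with the constant E = 1.
A = 3E - D - 2  [with E=1, D=-1]  = 2
Z = -3E + 3A + 1  [with E=1, A=2]  = 4
W = Z*E  [with Z=4, E=1]  = 4

4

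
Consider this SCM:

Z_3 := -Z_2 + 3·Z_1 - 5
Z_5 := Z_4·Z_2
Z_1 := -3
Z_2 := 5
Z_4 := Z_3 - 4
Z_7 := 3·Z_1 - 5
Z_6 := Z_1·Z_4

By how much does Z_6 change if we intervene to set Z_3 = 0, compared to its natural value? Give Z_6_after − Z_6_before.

-57

The intervention breaks the incoming arrows to Z_3: Z_3 := -Z_2 + 3·Z_1 - 5 no longer applies, and Z_3 = 0.
Z_4 = Z_3 - 4  [with Z_3=0]  = -4
Z_6 = Z_1·Z_4  [with Z_1=-3, Z_4=-4]  = 12
Without intervention: Z_3 = -Z_2 + 3·Z_1 - 5  [with Z_2=5, Z_1=-3]  = -19; Z_4 = Z_3 - 4  [with Z_3=-19]  = -23; Z_6 = Z_1·Z_4  [with Z_1=-3, Z_4=-23]  = 69.
Change = 12 − 69 = -57.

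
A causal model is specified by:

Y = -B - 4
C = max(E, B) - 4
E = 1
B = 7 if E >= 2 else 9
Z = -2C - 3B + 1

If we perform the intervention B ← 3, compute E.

1

Under do(B=3), the mechanism B = 7 if E >= 2 else 9 is discarded; B is fixed at 3.
E is not downstream of the intervention, so its value is determined by the original equations.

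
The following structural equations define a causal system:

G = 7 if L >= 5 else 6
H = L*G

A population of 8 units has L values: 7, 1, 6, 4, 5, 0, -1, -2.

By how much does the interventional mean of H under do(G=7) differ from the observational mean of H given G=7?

-24.5

do(G=7) breaks G's dependence on L. With G=7 fixed, H across the units is 49, 7, 42, 28, 35, 0, -7, -14, mean 17.5.
Conditioning on G=7 selects the 3 unit(s) with L ∈ {7, 6, 5}. Their H values: 49, 42, 35. Mean = 42.
Difference = 17.5 − 42 = -24.5.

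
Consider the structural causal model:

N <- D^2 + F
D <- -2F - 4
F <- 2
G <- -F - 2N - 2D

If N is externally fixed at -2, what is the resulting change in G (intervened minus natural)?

The intervention breaks the incoming arrows to N: N <- D^2 + F no longer applies, and N = -2.
D = -2F - 4  [with F=2]  = -8
G = -F - 2N - 2D  [with F=2, N=-2, D=-8]  = 18
Without intervention: D = -2F - 4  [with F=2]  = -8; N = D^2 + F  [with D=-8, F=2]  = 66; G = -F - 2N - 2D  [with F=2, N=66, D=-8]  = -118.
Change = 18 − (-118) = 136.

136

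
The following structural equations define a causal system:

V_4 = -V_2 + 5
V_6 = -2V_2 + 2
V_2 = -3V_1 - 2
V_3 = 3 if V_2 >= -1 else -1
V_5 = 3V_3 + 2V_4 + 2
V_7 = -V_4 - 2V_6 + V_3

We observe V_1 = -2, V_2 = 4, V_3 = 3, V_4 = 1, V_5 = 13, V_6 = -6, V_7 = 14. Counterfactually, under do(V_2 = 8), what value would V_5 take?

do(V_2=8) replaces the equation V_2 = -3V_1 - 2 with the constant V_2 = 8.
V_3 = 3 if V_2 >= -1 else -1  [with V_2=8]  = 3
V_4 = -V_2 + 5  [with V_2=8]  = -3
V_5 = 3V_3 + 2V_4 + 2  [with V_3=3, V_4=-3]  = 5

5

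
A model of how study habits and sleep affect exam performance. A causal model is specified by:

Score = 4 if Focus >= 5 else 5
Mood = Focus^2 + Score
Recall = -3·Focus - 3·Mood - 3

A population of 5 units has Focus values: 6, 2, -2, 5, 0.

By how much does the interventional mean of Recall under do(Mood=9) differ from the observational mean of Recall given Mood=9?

-6.6

do(Mood=9) breaks Mood's dependence on Focus. With Mood=9 fixed, Recall across the units is -48, -36, -24, -45, -30, mean -36.6.
E[Recall|Mood=9] averages over only the 2 units with Mood=9 (Focus = 2, -2): Recall = -36, -24, mean -30.
Difference = -36.6 − (-30) = -6.6.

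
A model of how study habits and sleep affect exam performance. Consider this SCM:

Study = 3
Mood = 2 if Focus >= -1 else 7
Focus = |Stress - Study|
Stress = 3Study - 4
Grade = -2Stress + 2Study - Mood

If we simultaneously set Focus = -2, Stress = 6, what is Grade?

Setting Focus = -2, Stress = 6 by intervention discards those variables' equations.
Mood = 2 if Focus >= -1 else 7  [with Focus=-2]  = 7
Grade = -2Stress + 2Study - Mood  [with Stress=6, Study=3, Mood=7]  = -13

-13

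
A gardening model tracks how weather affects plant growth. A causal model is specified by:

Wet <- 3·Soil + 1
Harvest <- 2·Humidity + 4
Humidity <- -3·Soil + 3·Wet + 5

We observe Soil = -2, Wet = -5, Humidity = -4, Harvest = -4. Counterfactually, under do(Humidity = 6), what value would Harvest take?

The intervention breaks the incoming arrows to Humidity: Humidity <- -3·Soil + 3·Wet + 5 no longer applies, and Humidity = 6.
Harvest = 2·Humidity + 4  [with Humidity=6]  = 16

16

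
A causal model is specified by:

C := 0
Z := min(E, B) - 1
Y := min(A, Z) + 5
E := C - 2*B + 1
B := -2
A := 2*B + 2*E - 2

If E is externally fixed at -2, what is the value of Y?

-5

The intervention breaks the incoming arrows to E: E := C - 2*B + 1 no longer applies, and E = -2.
A = 2*B + 2*E - 2  [with B=-2, E=-2]  = -10
Z = min(E, B) - 1  [with E=-2, B=-2]  = -3
Y = min(A, Z) + 5  [with A=-10, Z=-3]  = -5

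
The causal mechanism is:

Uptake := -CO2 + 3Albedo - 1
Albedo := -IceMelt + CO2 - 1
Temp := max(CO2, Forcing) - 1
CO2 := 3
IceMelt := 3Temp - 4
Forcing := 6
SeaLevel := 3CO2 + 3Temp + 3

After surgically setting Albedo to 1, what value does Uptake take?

Under do(Albedo=1), the mechanism Albedo := -IceMelt + CO2 - 1 is discarded; Albedo is fixed at 1.
Uptake = -CO2 + 3Albedo - 1  [with CO2=3, Albedo=1]  = -1

-1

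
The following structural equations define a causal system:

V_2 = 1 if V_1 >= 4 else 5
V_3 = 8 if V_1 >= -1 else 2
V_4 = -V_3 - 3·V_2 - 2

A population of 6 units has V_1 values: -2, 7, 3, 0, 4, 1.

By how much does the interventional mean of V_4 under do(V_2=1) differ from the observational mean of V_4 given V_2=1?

1

do(V_2=1) breaks V_2's dependence on V_1. With V_2=1 fixed, V_4 across the units is -7, -13, -13, -13, -13, -13, mean -12.
Conditioning on V_2=1 selects the 2 unit(s) with V_1 ∈ {7, 4}. Their V_4 values: -13, -13. Mean = -13.
Difference = -12 − (-13) = 1.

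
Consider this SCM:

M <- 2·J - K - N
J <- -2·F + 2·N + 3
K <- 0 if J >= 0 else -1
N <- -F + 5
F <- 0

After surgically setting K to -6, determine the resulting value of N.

5

The intervention breaks the incoming arrows to K: K <- 0 if J >= 0 else -1 no longer applies, and K = -6.
Since N is not a descendant of the intervened variable, it is unaffected.
N = -F + 5  [with F=0]  = 5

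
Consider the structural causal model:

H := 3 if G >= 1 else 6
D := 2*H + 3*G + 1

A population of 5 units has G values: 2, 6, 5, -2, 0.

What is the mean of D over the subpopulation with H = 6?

E[D|H=6] averages over only the 2 units with H=6 (G = -2, 0): D = 7, 13, mean 10.

10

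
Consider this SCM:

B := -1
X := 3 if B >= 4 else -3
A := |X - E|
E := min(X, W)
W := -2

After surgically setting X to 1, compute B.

Under do(X=1), the mechanism X := 3 if B >= 4 else -3 is discarded; X is fixed at 1.
B is not downstream of the intervention, so its value is determined by the original equations.

-1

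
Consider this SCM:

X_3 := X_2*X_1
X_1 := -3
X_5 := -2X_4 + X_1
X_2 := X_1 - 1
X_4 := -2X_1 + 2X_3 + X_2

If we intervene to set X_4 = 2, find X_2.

The intervention breaks the incoming arrows to X_4: X_4 := -2X_1 + 2X_3 + X_2 no longer applies, and X_4 = 2.
Since X_2 is not a descendant of the intervened variable, it is unaffected.
X_2 = X_1 - 1  [with X_1=-3]  = -4

-4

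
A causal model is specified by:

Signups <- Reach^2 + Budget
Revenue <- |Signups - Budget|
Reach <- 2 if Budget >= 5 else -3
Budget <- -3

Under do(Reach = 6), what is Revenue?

Under do(Reach=6), the mechanism Reach <- 2 if Budget >= 5 else -3 is discarded; Reach is fixed at 6.
Signups = Reach^2 + Budget  [with Reach=6, Budget=-3]  = 33
Revenue = |Signups - Budget|  [with Signups=33, Budget=-3]  = 36

36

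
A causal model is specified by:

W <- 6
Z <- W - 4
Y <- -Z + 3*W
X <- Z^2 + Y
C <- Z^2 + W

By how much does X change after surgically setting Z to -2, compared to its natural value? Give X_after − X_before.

Under do(Z=-2), the mechanism Z <- W - 4 is discarded; Z is fixed at -2.
Y = -Z + 3*W  [with Z=-2, W=6]  = 20
X = Z^2 + Y  [with Z=-2, Y=20]  = 24
Without intervention: Z = W - 4  [with W=6]  = 2; Y = -Z + 3*W  [with Z=2, W=6]  = 16; X = Z^2 + Y  [with Z=2, Y=16]  = 20.
Change = 24 − 20 = 4.

4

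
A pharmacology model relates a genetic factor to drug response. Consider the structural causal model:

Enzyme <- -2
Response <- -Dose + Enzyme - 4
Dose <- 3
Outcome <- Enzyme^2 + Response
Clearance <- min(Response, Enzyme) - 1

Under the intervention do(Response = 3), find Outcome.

do(Response=3) replaces the equation Response <- -Dose + Enzyme - 4 with the constant Response = 3.
Outcome = Enzyme^2 + Response  [with Enzyme=-2, Response=3]  = 7

7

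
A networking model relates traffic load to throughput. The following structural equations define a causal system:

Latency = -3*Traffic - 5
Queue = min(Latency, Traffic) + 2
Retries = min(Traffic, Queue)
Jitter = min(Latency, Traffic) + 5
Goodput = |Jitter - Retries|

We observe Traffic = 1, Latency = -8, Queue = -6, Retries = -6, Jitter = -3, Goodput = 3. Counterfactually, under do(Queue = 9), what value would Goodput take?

The intervention breaks the incoming arrows to Queue: Queue = min(Latency, Traffic) + 2 no longer applies, and Queue = 9.
Latency = -3*Traffic - 5  [with Traffic=1]  = -8
Retries = min(Traffic, Queue)  [with Traffic=1, Queue=9]  = 1
Jitter = min(Latency, Traffic) + 5  [with Latency=-8, Traffic=1]  = -3
Goodput = |Jitter - Retries|  [with Jitter=-3, Retries=1]  = 4

4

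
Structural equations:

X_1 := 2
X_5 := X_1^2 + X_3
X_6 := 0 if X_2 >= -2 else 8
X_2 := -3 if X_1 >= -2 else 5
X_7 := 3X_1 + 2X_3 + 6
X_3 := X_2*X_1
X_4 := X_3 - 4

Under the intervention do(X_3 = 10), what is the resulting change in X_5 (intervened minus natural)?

do(X_3=10) replaces the equation X_3 := X_2*X_1 with the constant X_3 = 10.
X_5 = X_1^2 + X_3  [with X_1=2, X_3=10]  = 14
Without intervention: X_2 = -3 if X_1 >= -2 else 5  [with X_1=2]  = -3; X_3 = X_2*X_1  [with X_2=-3, X_1=2]  = -6; X_5 = X_1^2 + X_3  [with X_1=2, X_3=-6]  = -2.
Change = 14 − (-2) = 16.

16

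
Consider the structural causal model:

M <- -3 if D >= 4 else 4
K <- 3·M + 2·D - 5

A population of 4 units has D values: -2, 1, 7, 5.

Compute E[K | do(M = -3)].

-8.5

The intervention sets M=-3 in all 4 units regardless of D. Recomputing K per unit gives -18, -12, 0, -4; average -8.5.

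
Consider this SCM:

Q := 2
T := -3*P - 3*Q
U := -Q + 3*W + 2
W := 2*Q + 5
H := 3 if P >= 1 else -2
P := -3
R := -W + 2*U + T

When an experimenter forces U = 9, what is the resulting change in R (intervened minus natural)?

-36

Under do(U=9), the mechanism U := -Q + 3*W + 2 is discarded; U is fixed at 9.
W = 2*Q + 5  [with Q=2]  = 9
T = -3*P - 3*Q  [with P=-3, Q=2]  = 3
R = -W + 2*U + T  [with W=9, U=9, T=3]  = 12
Without intervention: W = 2*Q + 5  [with Q=2]  = 9; T = -3*P - 3*Q  [with P=-3, Q=2]  = 3; U = -Q + 3*W + 2  [with Q=2, W=9]  = 27; R = -W + 2*U + T  [with W=9, U=27, T=3]  = 48.
Change = 12 − 48 = -36.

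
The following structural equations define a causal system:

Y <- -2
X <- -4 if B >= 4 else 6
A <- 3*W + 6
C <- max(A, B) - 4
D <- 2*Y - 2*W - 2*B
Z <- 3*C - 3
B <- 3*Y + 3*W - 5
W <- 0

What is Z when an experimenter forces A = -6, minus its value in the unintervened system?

-36

The intervention breaks the incoming arrows to A: A <- 3*W + 6 no longer applies, and A = -6.
B = 3*Y + 3*W - 5  [with Y=-2, W=0]  = -11
C = max(A, B) - 4  [with A=-6, B=-11]  = -10
Z = 3*C - 3  [with C=-10]  = -33
Without intervention: A = 3*W + 6  [with W=0]  = 6; B = 3*Y + 3*W - 5  [with Y=-2, W=0]  = -11; C = max(A, B) - 4  [with A=6, B=-11]  = 2; Z = 3*C - 3  [with C=2]  = 3.
Change = -33 − 3 = -36.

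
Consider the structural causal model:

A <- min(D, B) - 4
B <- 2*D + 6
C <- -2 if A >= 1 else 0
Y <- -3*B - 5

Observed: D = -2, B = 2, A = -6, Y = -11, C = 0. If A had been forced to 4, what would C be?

do(A=4) replaces the equation A <- min(D, B) - 4 with the constant A = 4.
C = -2 if A >= 1 else 0  [with A=4]  = -2

-2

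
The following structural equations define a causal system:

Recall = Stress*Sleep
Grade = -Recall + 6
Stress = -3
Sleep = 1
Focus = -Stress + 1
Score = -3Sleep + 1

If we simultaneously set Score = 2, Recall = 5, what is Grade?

1

The joint intervention fixes Score = 2, Recall = 5, removing each variable's own equation.
Grade = -Recall + 6  [with Recall=5]  = 1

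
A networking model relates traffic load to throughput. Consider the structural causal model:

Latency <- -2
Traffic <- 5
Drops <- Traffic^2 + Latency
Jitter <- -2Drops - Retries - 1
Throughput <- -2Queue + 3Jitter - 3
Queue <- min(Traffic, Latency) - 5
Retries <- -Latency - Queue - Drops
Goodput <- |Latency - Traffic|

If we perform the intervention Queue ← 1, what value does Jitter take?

-25

The intervention breaks the incoming arrows to Queue: Queue <- min(Traffic, Latency) - 5 no longer applies, and Queue = 1.
Drops = Traffic^2 + Latency  [with Traffic=5, Latency=-2]  = 23
Retries = -Latency - Queue - Drops  [with Latency=-2, Queue=1, Drops=23]  = -22
Jitter = -2Drops - Retries - 1  [with Drops=23, Retries=-22]  = -25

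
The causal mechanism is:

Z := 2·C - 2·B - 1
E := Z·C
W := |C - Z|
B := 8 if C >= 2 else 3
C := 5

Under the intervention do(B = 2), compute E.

25

Under do(B=2), the mechanism B := 8 if C >= 2 else 3 is discarded; B is fixed at 2.
Z = 2·C - 2·B - 1  [with C=5, B=2]  = 5
E = Z·C  [with Z=5, C=5]  = 25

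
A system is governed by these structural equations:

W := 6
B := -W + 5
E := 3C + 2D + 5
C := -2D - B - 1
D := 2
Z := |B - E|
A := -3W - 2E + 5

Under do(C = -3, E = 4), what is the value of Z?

5

The joint intervention fixes C = -3, E = 4, removing each variable's own equation.
B = -W + 5  [with W=6]  = -1
Z = |B - E|  [with B=-1, E=4]  = 5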